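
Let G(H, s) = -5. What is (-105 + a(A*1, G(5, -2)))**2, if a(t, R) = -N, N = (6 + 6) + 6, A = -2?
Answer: 15129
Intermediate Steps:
N = 18 (N = 12 + 6 = 18)
a(t, R) = -18 (a(t, R) = -1*18 = -18)
(-105 + a(A*1, G(5, -2)))**2 = (-105 - 18)**2 = (-123)**2 = 15129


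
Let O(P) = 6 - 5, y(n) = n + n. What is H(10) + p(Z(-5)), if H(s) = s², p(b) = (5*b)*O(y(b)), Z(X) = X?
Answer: 75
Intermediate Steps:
y(n) = 2*n
O(P) = 1
p(b) = 5*b (p(b) = (5*b)*1 = 5*b)
H(10) + p(Z(-5)) = 10² + 5*(-5) = 100 - 25 = 75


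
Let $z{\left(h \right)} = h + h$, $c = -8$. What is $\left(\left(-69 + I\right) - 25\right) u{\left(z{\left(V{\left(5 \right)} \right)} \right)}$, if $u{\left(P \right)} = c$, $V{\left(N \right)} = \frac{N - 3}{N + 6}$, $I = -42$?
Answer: $1088$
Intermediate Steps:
$V{\left(N \right)} = \frac{-3 + N}{6 + N}$
$z{\left(h \right)} = 2 h$
$u{\left(P \right)} = -8$
$\left(\left(-69 + I\right) - 25\right) u{\left(z{\left(V{\left(5 \right)} \right)} \right)} = \left(\left(-69 - 42\right) - 25\right) \left(-8\right) = \left(-111 - 25\right) \left(-8\right) = \left(-136\right) \left(-8\right) = 1088$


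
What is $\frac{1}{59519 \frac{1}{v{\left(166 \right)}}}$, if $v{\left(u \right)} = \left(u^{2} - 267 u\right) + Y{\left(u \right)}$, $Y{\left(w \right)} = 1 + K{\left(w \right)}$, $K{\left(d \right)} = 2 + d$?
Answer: $- \frac{16597}{59519} \approx -0.27885$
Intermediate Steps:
$Y{\left(w \right)} = 3 + w$ ($Y{\left(w \right)} = 1 + \left(2 + w\right) = 3 + w$)
$v{\left(u \right)} = 3 + u^{2} - 266 u$ ($v{\left(u \right)} = \left(u^{2} - 267 u\right) + \left(3 + u\right) = 3 + u^{2} - 266 u$)
$\frac{1}{59519 \frac{1}{v{\left(166 \right)}}} = \frac{1}{59519 \frac{1}{3 + 166^{2} - 44156}} = \frac{1}{59519 \frac{1}{3 + 27556 - 44156}} = \frac{1}{59519 \frac{1}{-16597}} = \frac{1}{59519 \left(- \frac{1}{16597}\right)} = \frac{1}{- \frac{59519}{16597}} = - \frac{16597}{59519}$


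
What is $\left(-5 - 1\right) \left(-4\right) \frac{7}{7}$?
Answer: $24$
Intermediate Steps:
$\left(-5 - 1\right) \left(-4\right) \frac{7}{7} = \left(-6\right) \left(-4\right) 7 \cdot \frac{1}{7} = 24 \cdot 1 = 24$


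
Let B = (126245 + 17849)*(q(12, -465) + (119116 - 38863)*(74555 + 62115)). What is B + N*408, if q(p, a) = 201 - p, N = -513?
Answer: 1580448597150402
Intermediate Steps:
B = 1580448597359706 (B = (126245 + 17849)*((201 - 1*12) + (119116 - 38863)*(74555 + 62115)) = 144094*((201 - 12) + 80253*136670) = 144094*(189 + 10968177510) = 144094*10968177699 = 1580448597359706)
B + N*408 = 1580448597359706 - 513*408 = 1580448597359706 - 209304 = 1580448597150402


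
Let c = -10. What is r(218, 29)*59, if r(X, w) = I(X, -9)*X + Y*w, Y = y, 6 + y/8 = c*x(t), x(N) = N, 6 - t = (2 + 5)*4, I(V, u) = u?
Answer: 2813474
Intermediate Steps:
t = -22 (t = 6 - (2 + 5)*4 = 6 - 7*4 = 6 - 1*28 = 6 - 28 = -22)
y = 1712 (y = -48 + 8*(-10*(-22)) = -48 + 8*220 = -48 + 1760 = 1712)
Y = 1712
r(X, w) = -9*X + 1712*w
r(218, 29)*59 = (-9*218 + 1712*29)*59 = (-1962 + 49648)*59 = 47686*59 = 2813474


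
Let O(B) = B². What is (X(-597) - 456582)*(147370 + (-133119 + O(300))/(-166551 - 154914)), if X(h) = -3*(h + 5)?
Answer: -7182044718300738/107155 ≈ -6.7025e+10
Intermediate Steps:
X(h) = -15 - 3*h (X(h) = -3*(5 + h) = -15 - 3*h)
(X(-597) - 456582)*(147370 + (-133119 + O(300))/(-166551 - 154914)) = ((-15 - 3*(-597)) - 456582)*(147370 + (-133119 + 300²)/(-166551 - 154914)) = ((-15 + 1791) - 456582)*(147370 + (-133119 + 90000)/(-321465)) = (1776 - 456582)*(147370 - 43119*(-1/321465)) = -454806*(147370 + 14373/107155) = -454806*15791446723/107155 = -7182044718300738/107155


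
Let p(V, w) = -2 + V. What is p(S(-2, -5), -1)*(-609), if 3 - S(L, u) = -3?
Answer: -2436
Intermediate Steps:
S(L, u) = 6 (S(L, u) = 3 - 1*(-3) = 3 + 3 = 6)
p(S(-2, -5), -1)*(-609) = (-2 + 6)*(-609) = 4*(-609) = -2436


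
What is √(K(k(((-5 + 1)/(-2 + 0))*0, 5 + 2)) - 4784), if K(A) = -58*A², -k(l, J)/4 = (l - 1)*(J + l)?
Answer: 12*I*√349 ≈ 224.18*I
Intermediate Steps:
k(l, J) = -4*(-1 + l)*(J + l) (k(l, J) = -4*(l - 1)*(J + l) = -4*(-1 + l)*(J + l))
√(K(k(((-5 + 1)/(-2 + 0))*0, 5 + 2)) - 4784) = √(-58*(-4*(((-5 + 1)/(-2 + 0))*0)² + 4*(5 + 2) + 4*(((-5 + 1)/(-2 + 0))*0) - 4*(5 + 2)*((-5 + 1)/(-2 + 0))*0)² - 4784) = √(-58*(-4*(-4/(-2)*0)² + 4*7 + 4*(-4/(-2)*0) - 4*7*-4/(-2)*0)² - 4784) = √(-58*(-4*(-4*(-½)*0)² + 28 + 4*(-4*(-½)*0) - 4*7*-4*(-½)*0)² - 4784) = √(-58*(-4*(2*0)² + 28 + 4*(2*0) - 4*7*2*0)² - 4784) = √(-58*(-4*0² + 28 + 4*0 - 4*7*0)² - 4784) = √(-58*(-4*0 + 28 + 0 + 0)² - 4784) = √(-58*(0 + 28 + 0 + 0)² - 4784) = √(-58*28² - 4784) = √(-58*784 - 4784) = √(-45472 - 4784) = √(-50256) = 12*I*√349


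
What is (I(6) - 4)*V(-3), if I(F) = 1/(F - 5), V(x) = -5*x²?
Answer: 135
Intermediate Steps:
I(F) = 1/(-5 + F)
(I(6) - 4)*V(-3) = (1/(-5 + 6) - 4)*(-5*(-3)²) = (1/1 - 4)*(-5*9) = (1 - 4)*(-45) = -3*(-45) = 135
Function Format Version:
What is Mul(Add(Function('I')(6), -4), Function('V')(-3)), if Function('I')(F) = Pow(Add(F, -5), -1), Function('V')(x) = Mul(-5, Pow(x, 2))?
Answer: 135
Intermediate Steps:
Function('I')(F) = Pow(Add(-5, F), -1)
Mul(Add(Function('I')(6), -4), Function('V')(-3)) = Mul(Add(Pow(Add(-5, 6), -1), -4), Mul(-5, Pow(-3, 2))) = Mul(Add(Pow(1, -1), -4), Mul(-5, 9)) = Mul(Add(1, -4), -45) = Mul(-3, -45) = 135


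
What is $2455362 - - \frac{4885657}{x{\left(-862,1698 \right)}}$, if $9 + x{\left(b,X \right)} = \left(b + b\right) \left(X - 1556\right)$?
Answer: $\frac{601109473097}{244817} \approx 2.4553 \cdot 10^{6}$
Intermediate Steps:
$x{\left(b,X \right)} = -9 + 2 b \left(-1556 + X\right)$ ($x{\left(b,X \right)} = -9 + \left(b + b\right) \left(X - 1556\right) = -9 + 2 b \left(-1556 + X\right)$)
$2455362 - - \frac{4885657}{x{\left(-862,1698 \right)}} = 2455362 - - \frac{4885657}{-9 - -2682544 + 2 \cdot 1698 \left(-862\right)} = 2455362 - - \frac{4885657}{-9 + 2682544 - 2927352} = 2455362 - - \frac{4885657}{-244817} = 2455362 - \left(-4885657\right) \left(- \frac{1}{244817}\right) = 2455362 - \frac{4885657}{244817} = \frac{601109473097}{244817}$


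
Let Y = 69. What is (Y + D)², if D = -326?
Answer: 66049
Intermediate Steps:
(Y + D)² = (69 - 326)² = (-257)² = 66049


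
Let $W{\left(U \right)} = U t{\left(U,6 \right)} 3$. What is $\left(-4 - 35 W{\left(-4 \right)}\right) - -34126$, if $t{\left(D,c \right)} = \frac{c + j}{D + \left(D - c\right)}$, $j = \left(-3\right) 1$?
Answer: $34032$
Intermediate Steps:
$j = -3$
$t{\left(D,c \right)} = \frac{-3 + c}{- c + 2 D}$ ($t{\left(D,c \right)} = \frac{c - 3}{D + \left(D - c\right)} = \frac{-3 + c}{- c + 2 D}$)
$W{\left(U \right)} = \frac{9 U}{-6 + 2 U}$ ($W{\left(U \right)} = U \frac{-3 + 6}{\left(-1\right) 6 + 2 U} 3 = U \frac{1}{-6 + 2 U} 3 \cdot 3 = U \frac{3}{-6 + 2 U} 3 = \frac{3 U}{-6 + 2 U} 3 = \frac{9 U}{-6 + 2 U}$)
$\left(-4 - 35 W{\left(-4 \right)}\right) - -34126 = \left(-4 - 35 \cdot \frac{9}{2} \left(-4\right) \frac{1}{-3 - 4}\right) - -34126 = \left(-4 - 35 \cdot \frac{9}{2} \left(-4\right) \frac{1}{-7}\right) + 34126 = \left(-4 - 35 \cdot \frac{9}{2} \left(-4\right) \left(- \frac{1}{7}\right)\right) + 34126 = \left(-4 - 90\right) + 34126 = -94 + 34126 = 34032$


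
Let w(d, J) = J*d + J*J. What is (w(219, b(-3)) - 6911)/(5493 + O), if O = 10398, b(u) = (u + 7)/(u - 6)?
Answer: -567659/1287171 ≈ -0.44101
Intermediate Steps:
b(u) = (7 + u)/(-6 + u)
w(d, J) = J² + J*d (w(d, J) = J*d + J² = J² + J*d)
(w(219, b(-3)) - 6911)/(5493 + O) = (((7 - 3)/(-6 - 3))*((7 - 3)/(-6 - 3) + 219) - 6911)/(5493 + 10398) = ((4/(-9))*(4/(-9) + 219) - 6911)/15891 = ((-⅑*4)*(-⅑*4 + 219) - 6911)*(1/15891) = (-4*(-4/9 + 219)/9 - 6911)*(1/15891) = (-4/9*1967/9 - 6911)*(1/15891) = (-7868/81 - 6911)*(1/15891) = -567659/81*1/15891 = -567659/1287171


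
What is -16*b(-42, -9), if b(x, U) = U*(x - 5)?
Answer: -6768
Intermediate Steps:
b(x, U) = U*(-5 + x)
-16*b(-42, -9) = -(-144)*(-5 - 42) = -(-144)*(-47) = -16*423 = -6768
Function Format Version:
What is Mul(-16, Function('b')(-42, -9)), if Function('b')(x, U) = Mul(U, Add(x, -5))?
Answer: -6768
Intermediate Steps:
Function('b')(x, U) = Mul(U, Add(-5, x))
Mul(-16, Function('b')(-42, -9)) = Mul(-16, Mul(-9, Add(-5, -42))) = Mul(-16, Mul(-9, -47)) = Mul(-16, 423) = -6768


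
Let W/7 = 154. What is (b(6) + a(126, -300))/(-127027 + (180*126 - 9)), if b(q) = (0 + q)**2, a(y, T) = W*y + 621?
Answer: -136485/104356 ≈ -1.3079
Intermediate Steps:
W = 1078 (W = 7*154 = 1078)
a(y, T) = 621 + 1078*y (a(y, T) = 1078*y + 621 = 621 + 1078*y)
b(q) = q**2
(b(6) + a(126, -300))/(-127027 + (180*126 - 9)) = (6**2 + (621 + 1078*126))/(-127027 + (180*126 - 9)) = (36 + (621 + 135828))/(-127027 + (22680 - 9)) = (36 + 136449)/(-127027 + 22671) = 136485/(-104356) = 136485*(-1/104356) = -136485/104356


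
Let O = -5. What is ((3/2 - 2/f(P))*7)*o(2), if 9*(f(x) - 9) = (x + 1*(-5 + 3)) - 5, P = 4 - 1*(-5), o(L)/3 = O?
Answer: -22365/166 ≈ -134.73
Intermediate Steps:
o(L) = -15 (o(L) = 3*(-5) = -15)
P = 9 (P = 4 + 5 = 9)
f(x) = 74/9 + x/9 (f(x) = 9 + ((x + 1*(-5 + 3)) - 5)/9 = 9 + ((x + 1*(-2)) - 5)/9 = 9 + ((x - 2) - 5)/9 = 9 + ((-2 + x) - 5)/9 = 9 + (-7 + x)/9 = 9 + (-7/9 + x/9) = 74/9 + x/9)
((3/2 - 2/f(P))*7)*o(2) = ((3/2 - 2/(74/9 + (⅑)*9))*7)*(-15) = ((3*(½) - 2/(74/9 + 1))*7)*(-15) = ((3/2 - 2/83/9)*7)*(-15) = ((3/2 - 2*9/83)*7)*(-15) = ((3/2 - 18/83)*7)*(-15) = ((213/166)*7)*(-15) = (1491/166)*(-15) = -22365/166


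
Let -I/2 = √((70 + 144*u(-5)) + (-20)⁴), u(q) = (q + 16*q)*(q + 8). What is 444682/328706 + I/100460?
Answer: 31763/23479 - √4934/10046 ≈ 1.3458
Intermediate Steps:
u(q) = 17*q*(8 + q) (u(q) = (17*q)*(8 + q) = 17*q*(8 + q))
I = -10*√4934 (I = -2*√((70 + 144*(17*(-5)*(8 - 5))) + (-20)⁴) = -2*√((70 + 144*(17*(-5)*3)) + 160000) = -2*√((70 + 144*(-255)) + 160000) = -2*√((70 - 36720) + 160000) = -2*√(-36650 + 160000) = -10*√4934 ≈ -702.42)
444682/328706 + I/100460 = 444682/328706 - 10*√4934/100460 = 444682*(1/328706) - 10*√4934*(1/100460) = 31763/23479 - √4934/10046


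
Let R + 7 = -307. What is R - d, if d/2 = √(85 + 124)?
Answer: -314 - 2*√209 ≈ -342.91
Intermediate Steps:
R = -314 (R = -7 - 307 = -314)
d = 2*√209 (d = 2*√(85 + 124) = 2*√209 ≈ 28.914)
R - d = -314 - 2*√209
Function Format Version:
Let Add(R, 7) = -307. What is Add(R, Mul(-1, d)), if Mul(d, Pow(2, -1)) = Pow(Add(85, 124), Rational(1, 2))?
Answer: Add(-314, Mul(-2, Pow(209, Rational(1, 2)))) ≈ -342.91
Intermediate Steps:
R = -314 (R = Add(-7, -307) = -314)
d = Mul(2, Pow(209, Rational(1, 2))) (d = Mul(2, Pow(Add(85, 124), Rational(1, 2))) = Mul(2, Pow(209, Rational(1, 2))) ≈ 28.914)
Add(R, Mul(-1, d)) = Add(-314, Mul(-1, Mul(2, Pow(209, Rational(1, 2))))) = Add(-314, Mul(-2, Pow(209, Rational(1, 2))))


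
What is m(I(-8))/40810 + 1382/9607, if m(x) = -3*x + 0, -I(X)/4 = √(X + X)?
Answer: 1382/9607 + 24*I/20405 ≈ 0.14385 + 0.0011762*I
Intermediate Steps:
I(X) = -4*√2*√X (I(X) = -4*√(X + X) = -4*√2*√X)
m(x) = -3*x
m(I(-8))/40810 + 1382/9607 = -(-12)*√2*√(-8)/40810 + 1382/9607 = -(-12)*√2*2*I*√2*(1/40810) + 1382*(1/9607) = -(-48)*I*(1/40810) + 1382/9607 = (48*I)*(1/40810) + 1382/9607 = 24*I/20405 + 1382/9607 = 1382/9607 + 24*I/20405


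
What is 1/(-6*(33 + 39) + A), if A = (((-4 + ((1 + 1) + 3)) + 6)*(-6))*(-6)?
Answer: -1/180 ≈ -0.0055556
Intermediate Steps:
A = 252 (A = (((-4 + (2 + 3)) + 6)*(-6))*(-6) = (((-4 + 5) + 6)*(-6))*(-6) = ((1 + 6)*(-6))*(-6) = (7*(-6))*(-6) = -42*(-6) = 252)
1/(-6*(33 + 39) + A) = 1/(-6*(33 + 39) + 252) = 1/(-6*72 + 252) = 1/(-432 + 252) = 1/(-180) = -1/180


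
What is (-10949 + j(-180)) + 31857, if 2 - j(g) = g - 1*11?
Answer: 21101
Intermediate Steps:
j(g) = 13 - g (j(g) = 2 - (g - 1*11) = 2 - (g - 11) = 2 - (-11 + g) = 2 + (11 - g) = 13 - g)
(-10949 + j(-180)) + 31857 = (-10949 + (13 - 1*(-180))) + 31857 = (-10949 + (13 + 180)) + 31857 = (-10949 + 193) + 31857 = -10756 + 31857 = 21101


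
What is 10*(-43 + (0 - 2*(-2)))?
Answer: -390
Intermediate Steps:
10*(-43 + (0 - 2*(-2))) = 10*(-43 + (0 + 4)) = 10*(-43 + 4) = 10*(-39) = -390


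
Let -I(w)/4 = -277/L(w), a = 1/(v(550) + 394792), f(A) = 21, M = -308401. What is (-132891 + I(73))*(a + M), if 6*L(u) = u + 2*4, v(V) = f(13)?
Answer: 145538198783971364/3553317 ≈ 4.0958e+10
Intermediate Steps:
v(V) = 21
a = 1/394813 (a = 1/(21 + 394792) = 1/394813 ≈ 2.5328e-6)
L(u) = 4/3 + u/6 (L(u) = (u + 2*4)/6 = (u + 8)/6 = (8 + u)/6 = 4/3 + u/6)
I(w) = 1108/(4/3 + w/6) (I(w) = -(-1108)/(4/3 + w/6) = 1108/(4/3 + w/6))
(-132891 + I(73))*(a + M) = (-132891 + 6648/(8 + 73))*(1/394813 - 308401) = (-132891 + 6648/81)*(-121760724012/394813) = (-132891 + 6648*(1/81))*(-121760724012/394813) = (-132891 + 2216/27)*(-121760724012/394813) = -3585841/27*(-121760724012/394813) = 145538198783971364/3553317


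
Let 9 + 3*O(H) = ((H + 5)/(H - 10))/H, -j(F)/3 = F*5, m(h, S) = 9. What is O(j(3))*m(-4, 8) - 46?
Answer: -12053/165 ≈ -73.048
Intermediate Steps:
j(F) = -15*F (j(F) = -3*F*5 = -15*F)
O(H) = -3 + (5 + H)/(3*H*(-10 + H)) (O(H) = -3 + (((H + 5)/(H - 10))/H)/3 = -3 + (((5 + H)/(-10 + H))/H)/3 = -3 + ((5 + H)/(H*(-10 + H)))/3 = -3 + (5 + H)/(3*H*(-10 + H)))
O(j(3))*m(-4, 8) - 46 = ((5 - 9*(-15*3)² + 91*(-15*3))/(3*((-15*3))*(-10 - 15*3)))*9 - 46 = ((⅓)*(5 - 9*(-45)² + 91*(-45))/(-45*(-10 - 45)))*9 - 46 = ((⅓)*(-1/45)*(5 - 9*2025 - 4095)/(-55))*9 - 46 = ((⅓)*(-1/45)*(-1/55)*(5 - 18225 - 4095))*9 - 46 = ((⅓)*(-1/45)*(-1/55)*(-22315))*9 - 46 = -4463/1485*9 - 46 = -4463/165 - 46 = -12053/165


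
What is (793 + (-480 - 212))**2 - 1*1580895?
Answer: -1570694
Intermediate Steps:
(793 + (-480 - 212))**2 - 1*1580895 = (793 - 692)**2 - 1580895 = 101**2 - 1580895 = 10201 - 1580895 = -1570694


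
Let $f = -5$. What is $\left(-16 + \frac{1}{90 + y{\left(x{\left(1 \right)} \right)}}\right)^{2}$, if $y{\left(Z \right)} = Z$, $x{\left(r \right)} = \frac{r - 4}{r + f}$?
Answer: $\frac{33686416}{131769} \approx 255.65$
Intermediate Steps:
$x{\left(r \right)} = \frac{-4 + r}{-5 + r}$ ($x{\left(r \right)} = \frac{r - 4}{r - 5} = \frac{-4 + r}{-5 + r}$)
$\left(-16 + \frac{1}{90 + y{\left(x{\left(1 \right)} \right)}}\right)^{2} = \left(-16 + \frac{1}{90 + \frac{-4 + 1}{-5 + 1}}\right)^{2} = \left(-16 + \frac{1}{90 + \frac{1}{-4} \left(-3\right)}\right)^{2} = \left(-16 + \frac{1}{90 - - \frac{3}{4}}\right)^{2} = \left(-16 + \frac{1}{90 + \frac{3}{4}}\right)^{2} = \left(-16 + \frac{1}{\frac{363}{4}}\right)^{2} = \left(-16 + \frac{4}{363}\right)^{2} = \left(- \frac{5804}{363}\right)^{2} = \frac{33686416}{131769}$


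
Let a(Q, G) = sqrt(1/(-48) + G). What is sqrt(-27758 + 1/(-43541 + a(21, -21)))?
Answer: sqrt(2)*sqrt((7251666474 - 13879*I*sqrt(3027))/(-522492 + I*sqrt(3027))) ≈ 7.2563e-12 - 166.61*I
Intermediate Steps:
a(Q, G) = sqrt(-1/48 + G)
sqrt(-27758 + 1/(-43541 + a(21, -21))) = sqrt(-27758 + 1/(-43541 + sqrt(-3 + 144*(-21))/12)) = sqrt(-27758 + 1/(-43541 + sqrt(-3 - 3024)/12)) = sqrt(-27758 + 1/(-43541 + sqrt(-3027)/12)) = sqrt(-27758 + 1/(-43541 + (I*sqrt(3027))/12)) = sqrt(-27758 + 1/(-43541 + I*sqrt(3027)/12))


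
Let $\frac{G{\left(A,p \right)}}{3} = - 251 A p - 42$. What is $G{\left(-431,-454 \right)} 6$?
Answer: $-884055888$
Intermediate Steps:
$G{\left(A,p \right)} = -126 - 753 A p$ ($G{\left(A,p \right)} = 3 \left(- 251 A p - 42\right) = 3 \left(-42 - 251 A p\right) = -126 - 753 A p$)
$G{\left(-431,-454 \right)} 6 = \left(-126 - \left(-324543\right) \left(-454\right)\right) 6 = \left(-126 - 147342522\right) 6 = \left(-147342648\right) 6 = -884055888$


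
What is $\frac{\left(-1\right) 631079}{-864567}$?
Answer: $\frac{631079}{864567} \approx 0.72994$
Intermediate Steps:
$\frac{\left(-1\right) 631079}{-864567} = \left(-631079\right) \left(- \frac{1}{864567}\right) = \frac{631079}{864567}$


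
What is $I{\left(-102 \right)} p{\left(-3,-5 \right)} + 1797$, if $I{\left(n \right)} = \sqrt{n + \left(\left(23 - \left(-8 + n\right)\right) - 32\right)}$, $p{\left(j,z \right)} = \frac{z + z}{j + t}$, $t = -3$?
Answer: $1797 + \frac{5 i}{3} \approx 1797.0 + 1.6667 i$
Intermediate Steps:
$p{\left(j,z \right)} = \frac{2 z}{-3 + j}$ ($p{\left(j,z \right)} = \frac{z + z}{j - 3} = \frac{2 z}{-3 + j}$)
$I{\left(n \right)} = i$ ($I{\left(n \right)} = \sqrt{n - \left(1 + n\right)} = \sqrt{-1} = i$)
$I{\left(-102 \right)} p{\left(-3,-5 \right)} + 1797 = i 2 \left(-5\right) \frac{1}{-3 - 3} + 1797 = i 2 \left(-5\right) \frac{1}{-6} + 1797 = i 2 \left(-5\right) \left(- \frac{1}{6}\right) + 1797 = i \frac{5}{3} + 1797 = \frac{5 i}{3} + 1797 = 1797 + \frac{5 i}{3}$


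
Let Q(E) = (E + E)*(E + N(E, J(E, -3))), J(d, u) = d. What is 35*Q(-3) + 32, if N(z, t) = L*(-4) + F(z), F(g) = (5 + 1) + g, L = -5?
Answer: -4168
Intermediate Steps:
F(g) = 6 + g
N(z, t) = 26 + z (N(z, t) = -5*(-4) + (6 + z) = 20 + (6 + z) = 26 + z)
Q(E) = 2*E*(26 + 2*E) (Q(E) = (E + E)*(E + (26 + E)) = (2*E)*(26 + 2*E) = 2*E*(26 + 2*E))
35*Q(-3) + 32 = 35*(4*(-3)*(13 - 3)) + 32 = 35*(4*(-3)*10) + 32 = 35*(-120) + 32 = -4200 + 32 = -4168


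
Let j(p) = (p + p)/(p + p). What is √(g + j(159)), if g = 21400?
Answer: √21401 ≈ 146.29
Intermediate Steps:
j(p) = 1 (j(p) = (2*p)/((2*p)) = (2*p)*(1/(2*p)) = 1)
√(g + j(159)) = √(21400 + 1) = √21401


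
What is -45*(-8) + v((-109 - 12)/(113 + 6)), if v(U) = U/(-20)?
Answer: 856921/2380 ≈ 360.05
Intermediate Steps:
v(U) = -U/20 (v(U) = U*(-1/20) = -U/20)
-45*(-8) + v((-109 - 12)/(113 + 6)) = -45*(-8) - (-109 - 12)/(20*(113 + 6)) = 360 - (-121)/(20*119) = 360 - 1/20*(-121/119) = 360 + 121/2380 = 856921/2380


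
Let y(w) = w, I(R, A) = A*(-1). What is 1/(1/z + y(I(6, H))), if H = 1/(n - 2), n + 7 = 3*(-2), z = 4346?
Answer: 65190/4361 ≈ 14.948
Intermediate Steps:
n = -13 (n = -7 + 3*(-2) = -7 - 6 = -13)
H = -1/15 (H = 1/(-13 - 2) = 1/(-15) = -1/15 ≈ -0.066667)
I(R, A) = -A
1/(1/z + y(I(6, H))) = 1/(1/4346 - 1*(-1/15)) = 1/(1/4346 + 1/15) = 1/(4361/65190) = 65190/4361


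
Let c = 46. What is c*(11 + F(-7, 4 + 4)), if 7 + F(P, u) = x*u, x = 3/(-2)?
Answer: -368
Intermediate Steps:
x = -3/2 (x = 3*(-½) = -3/2 ≈ -1.5000)
F(P, u) = -7 - 3*u/2
c*(11 + F(-7, 4 + 4)) = 46*(11 + (-7 - 3*(4 + 4)/2)) = 46*(11 + (-7 - 3/2*8)) = 46*(11 + (-7 - 12)) = 46*(11 - 19) = 46*(-8) = -368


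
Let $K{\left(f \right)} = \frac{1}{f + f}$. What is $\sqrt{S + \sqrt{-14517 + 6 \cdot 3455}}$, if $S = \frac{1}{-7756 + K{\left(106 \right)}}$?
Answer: $\frac{\sqrt{-362732 + 2813347681 \sqrt{6213}}}{53041} \approx 8.8782$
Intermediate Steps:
$K{\left(f \right)} = \frac{1}{2 f}$
$S = - \frac{212}{1644271}$ ($S = \frac{1}{-7756 + \frac{1}{2 \cdot 106}} = \frac{1}{-7756 + \frac{1}{2} \cdot \frac{1}{106}} = \frac{1}{-7756 + \frac{1}{212}} = \frac{1}{- \frac{1644271}{212}} = - \frac{212}{1644271} \approx -0.00012893$)
$\sqrt{S + \sqrt{-14517 + 6 \cdot 3455}} = \sqrt{- \frac{212}{1644271} + \sqrt{-14517 + 6 \cdot 3455}} = \sqrt{- \frac{212}{1644271} + \sqrt{-14517 + 20730}} = \sqrt{- \frac{212}{1644271} + \sqrt{6213}}$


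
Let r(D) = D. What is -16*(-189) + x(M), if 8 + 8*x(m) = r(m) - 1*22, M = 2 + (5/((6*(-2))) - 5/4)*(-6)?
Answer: 12087/4 ≈ 3021.8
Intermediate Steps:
M = 12 (M = 2 + (5/(-12) - 5*¼)*(-6) = 2 + (5*(-1/12) - 5/4)*(-6) = 2 + (-5/12 - 5/4)*(-6) = 2 - 5/3*(-6) = 2 + 10 = 12)
x(m) = -15/4 + m/8 (x(m) = -1 + (m - 1*22)/8 = -1 + (m - 22)/8 = -1 + (-22 + m)/8 = -1 + (-11/4 + m/8) = -15/4 + m/8)
-16*(-189) + x(M) = -16*(-189) + (-15/4 + (⅛)*12) = 3024 + (-15/4 + 3/2) = 3024 - 9/4 = 12087/4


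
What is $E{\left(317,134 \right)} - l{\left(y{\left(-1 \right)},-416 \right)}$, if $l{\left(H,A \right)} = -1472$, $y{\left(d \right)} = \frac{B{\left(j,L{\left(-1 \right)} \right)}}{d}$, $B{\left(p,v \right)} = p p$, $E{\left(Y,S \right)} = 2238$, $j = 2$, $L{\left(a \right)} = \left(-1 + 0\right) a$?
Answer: $3710$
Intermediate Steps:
$L{\left(a \right)} = - a$
$B{\left(p,v \right)} = p^{2}$
$y{\left(d \right)} = \frac{4}{d}$ ($y{\left(d \right)} = \frac{2^{2}}{d} = \frac{4}{d}$)
$E{\left(317,134 \right)} - l{\left(y{\left(-1 \right)},-416 \right)} = 2238 - -1472 = 2238 + 1472 = 3710$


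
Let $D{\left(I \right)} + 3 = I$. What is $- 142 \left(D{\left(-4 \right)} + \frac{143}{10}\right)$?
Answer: $- \frac{5183}{5} \approx -1036.6$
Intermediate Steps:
$D{\left(I \right)} = -3 + I$
$- 142 \left(D{\left(-4 \right)} + \frac{143}{10}\right) = - 142 \left(\left(-3 - 4\right) + \frac{143}{10}\right) = - 142 \left(-7 + 143 \cdot \frac{1}{10}\right) = - 142 \left(-7 + \frac{143}{10}\right) = \left(-142\right) \frac{73}{10} = - \frac{5183}{5}$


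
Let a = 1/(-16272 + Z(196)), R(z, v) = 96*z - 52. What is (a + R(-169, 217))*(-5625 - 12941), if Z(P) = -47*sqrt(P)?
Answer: 2557955537723/8465 ≈ 3.0218e+8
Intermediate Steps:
R(z, v) = -52 + 96*z
a = -1/16930 (a = 1/(-16272 - 47*sqrt(196)) = 1/(-16272 - 47*14) = 1/(-16272 - 658) = 1/(-16930) = -1/16930 ≈ -5.9067e-5)
(a + R(-169, 217))*(-5625 - 12941) = (-1/16930 + (-52 + 96*(-169)))*(-5625 - 12941) = (-1/16930 + (-52 - 16224))*(-18566) = (-1/16930 - 16276)*(-18566) = -275552681/16930*(-18566) = 2557955537723/8465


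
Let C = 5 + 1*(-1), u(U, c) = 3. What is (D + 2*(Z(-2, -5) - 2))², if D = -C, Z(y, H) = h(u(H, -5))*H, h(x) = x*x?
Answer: 9604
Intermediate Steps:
C = 4 (C = 5 - 1 = 4)
h(x) = x²
Z(y, H) = 9*H (Z(y, H) = 3²*H = 9*H)
D = -4 (D = -1*4 = -4)
(D + 2*(Z(-2, -5) - 2))² = (-4 + 2*(9*(-5) - 2))² = (-4 + 2*(-45 - 2))² = (-4 + 2*(-47))² = (-4 - 94)² = (-98)² = 9604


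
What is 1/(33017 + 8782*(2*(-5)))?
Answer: -1/54803 ≈ -1.8247e-5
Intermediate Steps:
1/(33017 + 8782*(2*(-5))) = 1/(33017 + 8782*(-10)) = 1/(33017 - 87820) = 1/(-54803) = -1/54803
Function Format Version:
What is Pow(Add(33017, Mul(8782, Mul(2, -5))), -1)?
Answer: Rational(-1, 54803) ≈ -1.8247e-5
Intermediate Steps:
Pow(Add(33017, Mul(8782, Mul(2, -5))), -1) = Pow(Add(33017, Mul(8782, -10)), -1) = Pow(Add(33017, -87820), -1) = Pow(-54803, -1) = Rational(-1, 54803)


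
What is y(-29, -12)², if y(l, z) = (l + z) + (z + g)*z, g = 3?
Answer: 4489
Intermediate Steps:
y(l, z) = l + z + z*(3 + z) (y(l, z) = (l + z) + (z + 3)*z = (l + z) + (3 + z)*z = (l + z) + z*(3 + z) = l + z + z*(3 + z))
y(-29, -12)² = (-29 + (-12)² + 4*(-12))² = (-29 + 144 - 48)² = 67² = 4489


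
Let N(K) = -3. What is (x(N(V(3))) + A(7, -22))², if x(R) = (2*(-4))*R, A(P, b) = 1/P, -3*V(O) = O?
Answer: 28561/49 ≈ 582.88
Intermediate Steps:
V(O) = -O/3
x(R) = -8*R
(x(N(V(3))) + A(7, -22))² = (-8*(-3) + 1/7)² = (24 + ⅐)² = (169/7)² = 28561/49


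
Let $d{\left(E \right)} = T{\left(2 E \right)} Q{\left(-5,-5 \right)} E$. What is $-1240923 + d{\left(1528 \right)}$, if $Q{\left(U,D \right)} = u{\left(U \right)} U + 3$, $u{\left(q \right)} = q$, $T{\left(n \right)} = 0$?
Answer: $-1240923$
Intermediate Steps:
$Q{\left(U,D \right)} = 3 + U^{2}$ ($Q{\left(U,D \right)} = U U + 3 = U^{2} + 3 = 3 + U^{2}$)
$d{\left(E \right)} = 0$ ($d{\left(E \right)} = 0 \left(3 + \left(-5\right)^{2}\right) E = 0 \left(3 + 25\right) E = 0 \cdot 28 E = 0 E = 0$)
$-1240923 + d{\left(1528 \right)} = -1240923 + 0 = -1240923$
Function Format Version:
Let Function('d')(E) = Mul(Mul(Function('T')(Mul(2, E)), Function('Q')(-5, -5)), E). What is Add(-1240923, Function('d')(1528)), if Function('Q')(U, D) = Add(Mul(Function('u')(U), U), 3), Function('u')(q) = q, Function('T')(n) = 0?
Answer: -1240923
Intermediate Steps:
Function('Q')(U, D) = Add(3, Pow(U, 2)) (Function('Q')(U, D) = Add(Mul(U, U), 3) = Add(Pow(U, 2), 3) = Add(3, Pow(U, 2)))
Function('d')(E) = 0 (Function('d')(E) = Mul(Mul(0, Add(3, Pow(-5, 2))), E) = Mul(Mul(0, Add(3, 25)), E) = Mul(Mul(0, 28), E) = Mul(0, E) = 0)
Add(-1240923, Function('d')(1528)) = Add(-1240923, 0) = -1240923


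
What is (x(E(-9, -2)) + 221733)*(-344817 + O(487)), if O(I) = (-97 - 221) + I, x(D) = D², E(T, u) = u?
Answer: -76421213576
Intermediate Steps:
O(I) = -318 + I
(x(E(-9, -2)) + 221733)*(-344817 + O(487)) = ((-2)² + 221733)*(-344817 + (-318 + 487)) = (4 + 221733)*(-344817 + 169) = 221737*(-344648) = -76421213576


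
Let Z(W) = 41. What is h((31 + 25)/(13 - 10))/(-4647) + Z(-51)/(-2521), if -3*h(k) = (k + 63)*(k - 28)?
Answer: -22438289/316307349 ≈ -0.070938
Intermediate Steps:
h(k) = -(-28 + k)*(63 + k)/3 (h(k) = -(k + 63)*(k - 28)/3 = -(63 + k)*(-28 + k)/3 = -(-28 + k)*(63 + k)/3)
h((31 + 25)/(13 - 10))/(-4647) + Z(-51)/(-2521) = (588 - 35*(31 + 25)/(3*(13 - 10)) - (31 + 25)²/(13 - 10)²/3)/(-4647) + 41/(-2521) = (588 - 1960/(3*3) - (56/3)²/3)*(-1/4647) + 41*(-1/2521) = (588 - 1960/(3*3) - (56*(⅓))²/3)*(-1/4647) - 41/2521 = (588 - 35/3*56/3 - (56/3)²/3)*(-1/4647) - 41/2521 = (588 - 1960/9 - ⅓*3136/9)*(-1/4647) - 41/2521 = (588 - 1960/9 - 3136/27)*(-1/4647) - 41/2521 = (6860/27)*(-1/4647) - 41/2521 = -6860/125469 - 41/2521 = -22438289/316307349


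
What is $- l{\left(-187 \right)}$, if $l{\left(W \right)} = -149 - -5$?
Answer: $144$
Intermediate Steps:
$l{\left(W \right)} = -144$ ($l{\left(W \right)} = -149 + 5 = -144$)
$- l{\left(-187 \right)} = \left(-1\right) \left(-144\right) = 144$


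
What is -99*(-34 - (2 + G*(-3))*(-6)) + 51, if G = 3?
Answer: 7575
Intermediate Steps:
-99*(-34 - (2 + G*(-3))*(-6)) + 51 = -99*(-34 - (2 + 3*(-3))*(-6)) + 51 = -99*(-34 - (2 - 9)*(-6)) + 51 = -99*(-34 - (-7)*(-6)) + 51 = -99*(-34 - 1*42) + 51 = -99*(-34 - 42) + 51 = -99*(-76) + 51 = 7524 + 51 = 7575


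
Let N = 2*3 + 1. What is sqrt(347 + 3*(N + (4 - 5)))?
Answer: sqrt(365) ≈ 19.105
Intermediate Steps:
N = 7 (N = 6 + 1 = 7)
sqrt(347 + 3*(N + (4 - 5))) = sqrt(347 + 3*(7 + (4 - 5))) = sqrt(347 + 3*(7 - 1)) = sqrt(347 + 3*6) = sqrt(347 + 18) = sqrt(365)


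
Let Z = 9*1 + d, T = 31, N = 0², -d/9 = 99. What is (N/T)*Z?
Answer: 0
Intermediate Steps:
d = -891 (d = -9*99 = -891)
N = 0
Z = -882 (Z = 9*1 - 891 = 9 - 891 = -882)
(N/T)*Z = (0/31)*(-882) = (0*(1/31))*(-882) = 0*(-882) = 0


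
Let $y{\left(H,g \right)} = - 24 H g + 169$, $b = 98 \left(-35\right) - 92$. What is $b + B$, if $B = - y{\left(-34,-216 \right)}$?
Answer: $172565$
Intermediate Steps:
$b = -3522$ ($b = -3430 - 92 = -3522$)
$y{\left(H,g \right)} = 169 - 24 H g$ ($y{\left(H,g \right)} = - 24 H g + 169 = 169 - 24 H g$)
$B = 176087$ ($B = - (169 - \left(-816\right) \left(-216\right)) = - (169 - 176256) = \left(-1\right) \left(-176087\right) = 176087$)
$b + B = -3522 + 176087 = 172565$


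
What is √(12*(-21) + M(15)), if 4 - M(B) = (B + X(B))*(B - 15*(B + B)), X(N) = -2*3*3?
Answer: I*√1553 ≈ 39.408*I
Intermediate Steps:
X(N) = -18 (X(N) = -6*3 = -18)
M(B) = 4 + 29*B*(-18 + B) (M(B) = 4 - (B - 18)*(B - 15*(B + B)) = 4 - (-18 + B)*(B - 30*B) = 4 - (-18 + B)*(-29*B) = 4 - (-29)*B*(-18 + B) = 4 + 29*B*(-18 + B))
√(12*(-21) + M(15)) = √(12*(-21) + (4 - 522*15 + 29*15²)) = √(-252 + (4 - 7830 + 29*225)) = √(-252 + (4 - 7830 + 6525)) = √(-252 - 1301) = √(-1553) = I*√1553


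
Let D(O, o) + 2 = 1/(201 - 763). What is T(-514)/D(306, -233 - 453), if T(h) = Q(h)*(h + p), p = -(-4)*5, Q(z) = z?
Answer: -142700792/1125 ≈ -1.2685e+5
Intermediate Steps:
p = 20 (p = -1*(-20) = 20)
D(O, o) = -1125/562 (D(O, o) = -2 + 1/(201 - 763) = -2 + 1/(-562) = -2 - 1/562 = -1125/562)
T(h) = h*(20 + h) (T(h) = h*(h + 20) = h*(20 + h))
T(-514)/D(306, -233 - 453) = (-514*(20 - 514))/(-1125/562) = -514*(-494)*(-562/1125) = 253916*(-562/1125) = -142700792/1125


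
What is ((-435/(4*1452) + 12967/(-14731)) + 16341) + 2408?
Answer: 534679540677/28519216 ≈ 18748.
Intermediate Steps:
((-435/(4*1452) + 12967/(-14731)) + 16341) + 2408 = ((-435/5808 + 12967*(-1/14731)) + 16341) + 2408 = ((-435*1/5808 - 12967/14731) + 16341) + 2408 = ((-145/1936 - 12967/14731) + 16341) + 2408 = (-27240107/28519216 + 16341) + 2408 = 466005268549/28519216 + 2408 = 534679540677/28519216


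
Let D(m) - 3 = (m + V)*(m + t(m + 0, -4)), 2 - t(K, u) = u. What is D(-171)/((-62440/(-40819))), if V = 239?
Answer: -457866723/62440 ≈ -7332.9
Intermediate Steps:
t(K, u) = 2 - u
D(m) = 3 + (6 + m)*(239 + m) (D(m) = 3 + (m + 239)*(m + (2 - 1*(-4))) = 3 + (239 + m)*(m + (2 + 4)) = 3 + (239 + m)*(m + 6) = 3 + (239 + m)*(6 + m) = 3 + (6 + m)*(239 + m))
D(-171)/((-62440/(-40819))) = (1437 + (-171)² + 245*(-171))/((-62440/(-40819))) = (1437 + 29241 - 41895)/((-62440*(-1/40819))) = -11217/62440/40819 = -11217*40819/62440 = -457866723/62440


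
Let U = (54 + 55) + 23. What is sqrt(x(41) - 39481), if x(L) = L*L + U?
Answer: 2*I*sqrt(9417) ≈ 194.08*I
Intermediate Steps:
U = 132 (U = 109 + 23 = 132)
x(L) = 132 + L**2 (x(L) = L*L + 132 = L**2 + 132 = 132 + L**2)
sqrt(x(41) - 39481) = sqrt((132 + 41**2) - 39481) = sqrt((132 + 1681) - 39481) = sqrt(1813 - 39481) = sqrt(-37668) = 2*I*sqrt(9417)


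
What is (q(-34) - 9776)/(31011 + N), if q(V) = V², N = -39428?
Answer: 8620/8417 ≈ 1.0241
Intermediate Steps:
(q(-34) - 9776)/(31011 + N) = ((-34)² - 9776)/(31011 - 39428) = (1156 - 9776)/(-8417) = -8620*(-1/8417) = 8620/8417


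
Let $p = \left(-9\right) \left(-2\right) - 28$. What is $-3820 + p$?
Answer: $-3830$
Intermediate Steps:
$p = -10$ ($p = 18 - 28 = -10$)
$-3820 + p = -3820 - 10 = -3830$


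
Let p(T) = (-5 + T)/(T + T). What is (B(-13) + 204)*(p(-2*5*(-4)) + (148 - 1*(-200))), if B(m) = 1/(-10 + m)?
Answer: 26152325/368 ≈ 71066.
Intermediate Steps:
p(T) = (-5 + T)/(2*T) (p(T) = (-5 + T)/((2*T)) = (-5 + T)*(1/(2*T)) = (-5 + T)/(2*T))
(B(-13) + 204)*(p(-2*5*(-4)) + (148 - 1*(-200))) = (1/(-10 - 13) + 204)*((-5 - 2*5*(-4))/(2*((-2*5*(-4)))) + (148 - 1*(-200))) = (1/(-23) + 204)*((-5 - 10*(-4))/(2*((-10*(-4)))) + (148 + 200)) = (-1/23 + 204)*((1/2)*(-5 + 40)/40 + 348) = 4691*((1/2)*(1/40)*35 + 348)/23 = 4691*(7/16 + 348)/23 = (4691/23)*(5575/16) = 26152325/368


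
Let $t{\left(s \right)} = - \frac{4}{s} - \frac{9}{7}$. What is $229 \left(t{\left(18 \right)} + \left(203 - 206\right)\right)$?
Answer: $- \frac{65036}{63} \approx -1032.3$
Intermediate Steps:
$t{\left(s \right)} = - \frac{9}{7} - \frac{4}{s}$ ($t{\left(s \right)} = - \frac{4}{s} - \frac{9}{7} = - \frac{9}{7} - \frac{4}{s}$)
$229 \left(t{\left(18 \right)} + \left(203 - 206\right)\right) = 229 \left(\left(- \frac{9}{7} - \frac{4}{18}\right) + \left(203 - 206\right)\right) = 229 \left(\left(- \frac{9}{7} - \frac{2}{9}\right) + \left(203 - 206\right)\right) = 229 \left(\left(- \frac{9}{7} - \frac{2}{9}\right) - 3\right) = 229 \left(- \frac{95}{63} - 3\right) = 229 \left(- \frac{284}{63}\right) = - \frac{65036}{63}$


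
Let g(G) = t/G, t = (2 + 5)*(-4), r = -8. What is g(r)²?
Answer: 49/4 ≈ 12.250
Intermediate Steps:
t = -28 (t = 7*(-4) = -28)
g(G) = -28/G
g(r)² = (-28/(-8))² = (-28*(-⅛))² = (7/2)² = 49/4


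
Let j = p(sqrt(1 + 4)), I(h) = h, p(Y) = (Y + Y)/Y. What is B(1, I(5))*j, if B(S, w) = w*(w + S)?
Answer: 60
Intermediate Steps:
p(Y) = 2 (p(Y) = (2*Y)/Y = 2)
B(S, w) = w*(S + w)
j = 2
B(1, I(5))*j = (5*(1 + 5))*2 = (5*6)*2 = 30*2 = 60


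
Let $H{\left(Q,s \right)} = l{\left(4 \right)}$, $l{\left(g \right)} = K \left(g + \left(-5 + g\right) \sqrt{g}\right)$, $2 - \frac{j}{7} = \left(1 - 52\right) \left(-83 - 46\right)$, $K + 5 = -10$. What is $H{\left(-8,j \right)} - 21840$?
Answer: $-21870$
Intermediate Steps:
$K = -15$ ($K = -5 - 10 = -15$)
$j = -46039$ ($j = 14 - 7 \left(1 - 52\right) \left(-83 - 46\right) = 14 - 7 \left(\left(-51\right) \left(-129\right)\right) = 14 - 46053 = -46039$)
$l{\left(g \right)} = - 15 g - 15 \sqrt{g} \left(-5 + g\right)$ ($l{\left(g \right)} = - 15 \left(g + \left(-5 + g\right) \sqrt{g}\right) = - 15 \left(g + \sqrt{g} \left(-5 + g\right)\right) = - 15 g - 15 \sqrt{g} \left(-5 + g\right)$)
$H{\left(Q,s \right)} = -30$ ($H{\left(Q,s \right)} = \left(-15\right) 4 - 15 \cdot 4^{\frac{3}{2}} + 75 \sqrt{4} = -60 - 120 + 75 \cdot 2 = -60 - 120 + 150 = -30$)
$H{\left(-8,j \right)} - 21840 = -30 - 21840 = -21870$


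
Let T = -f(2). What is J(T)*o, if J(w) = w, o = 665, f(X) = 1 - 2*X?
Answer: 1995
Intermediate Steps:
T = 3 (T = -(1 - 2*2) = -(1 - 4) = -1*(-3) = 3)
J(T)*o = 3*665 = 1995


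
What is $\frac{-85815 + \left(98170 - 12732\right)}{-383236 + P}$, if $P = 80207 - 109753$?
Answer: $\frac{377}{412782} \approx 0.00091331$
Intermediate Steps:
$P = -29546$ ($P = 80207 - 109753 = -29546$)
$\frac{-85815 + \left(98170 - 12732\right)}{-383236 + P} = \frac{-85815 + \left(98170 - 12732\right)}{-383236 - 29546} = \frac{-85815 + \left(98170 - 12732\right)}{-412782} = \left(-85815 + 85438\right) \left(- \frac{1}{412782}\right) = \left(-377\right) \left(- \frac{1}{412782}\right) = \frac{377}{412782}$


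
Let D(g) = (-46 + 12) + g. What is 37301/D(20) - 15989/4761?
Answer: -177813907/66654 ≈ -2667.7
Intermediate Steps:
D(g) = -34 + g
37301/D(20) - 15989/4761 = 37301/(-34 + 20) - 15989/4761 = 37301/(-14) - 15989*1/4761 = 37301*(-1/14) - 15989/4761 = -37301/14 - 15989/4761 = -177813907/66654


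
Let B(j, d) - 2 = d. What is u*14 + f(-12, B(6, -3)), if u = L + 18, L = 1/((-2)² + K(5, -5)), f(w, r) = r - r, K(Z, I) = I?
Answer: 238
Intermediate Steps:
B(j, d) = 2 + d
f(w, r) = 0
L = -1 (L = 1/((-2)² - 5) = 1/(4 - 5) = 1/(-1) = -1)
u = 17 (u = -1 + 18 = 17)
u*14 + f(-12, B(6, -3)) = 17*14 + 0 = 238 + 0 = 238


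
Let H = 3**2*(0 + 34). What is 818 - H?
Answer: 512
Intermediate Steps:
H = 306 (H = 9*34 = 306)
818 - H = 818 - 1*306 = 818 - 306 = 512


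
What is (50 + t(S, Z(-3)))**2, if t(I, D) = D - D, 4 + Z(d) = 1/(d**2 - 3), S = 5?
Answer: 2500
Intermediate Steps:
Z(d) = -4 + 1/(-3 + d**2) (Z(d) = -4 + 1/(d**2 - 3) = -4 + 1/(-3 + d**2))
t(I, D) = 0
(50 + t(S, Z(-3)))**2 = (50 + 0)**2 = 50**2 = 2500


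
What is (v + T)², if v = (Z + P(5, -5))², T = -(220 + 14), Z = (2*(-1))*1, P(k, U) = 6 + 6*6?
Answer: 1865956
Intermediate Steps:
P(k, U) = 42 (P(k, U) = 6 + 36 = 42)
Z = -2 (Z = -2*1 = -2)
T = -234 (T = -1*234 = -234)
v = 1600 (v = (-2 + 42)² = 40² = 1600)
(v + T)² = (1600 - 234)² = 1366² = 1865956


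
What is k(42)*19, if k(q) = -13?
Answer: -247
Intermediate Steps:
k(42)*19 = -13*19 = -247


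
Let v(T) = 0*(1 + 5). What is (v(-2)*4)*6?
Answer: 0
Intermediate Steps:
v(T) = 0 (v(T) = 0*6 = 0)
(v(-2)*4)*6 = (0*4)*6 = 0*6 = 0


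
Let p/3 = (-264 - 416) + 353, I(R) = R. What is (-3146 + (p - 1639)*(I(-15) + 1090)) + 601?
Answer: -2819045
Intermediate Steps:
p = -981 (p = 3*((-264 - 416) + 353) = 3*(-680 + 353) = 3*(-327) = -981)
(-3146 + (p - 1639)*(I(-15) + 1090)) + 601 = (-3146 + (-981 - 1639)*(-15 + 1090)) + 601 = (-3146 - 2620*1075) + 601 = (-3146 - 2816500) + 601 = -2819646 + 601 = -2819045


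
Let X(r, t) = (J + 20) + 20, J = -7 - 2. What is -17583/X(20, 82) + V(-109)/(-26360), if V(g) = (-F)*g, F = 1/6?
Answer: -2780930659/4902960 ≈ -567.19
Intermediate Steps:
F = 1/6 ≈ 0.16667
J = -9
V(g) = -g/6 (V(g) = (-1*1/6)*g = -g/6)
X(r, t) = 31 (X(r, t) = (-9 + 20) + 20 = 11 + 20 = 31)
-17583/X(20, 82) + V(-109)/(-26360) = -17583/31 - 1/6*(-109)/(-26360) = -17583*1/31 + (109/6)*(-1/26360) = -17583/31 - 109/158160 = -2780930659/4902960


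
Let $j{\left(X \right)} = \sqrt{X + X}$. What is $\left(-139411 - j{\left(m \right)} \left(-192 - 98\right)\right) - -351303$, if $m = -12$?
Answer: $211892 + 580 i \sqrt{6} \approx 2.1189 \cdot 10^{5} + 1420.7 i$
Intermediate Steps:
$j{\left(X \right)} = \sqrt{2} \sqrt{X}$ ($j{\left(X \right)} = \sqrt{2 X} = \sqrt{2} \sqrt{X}$)
$\left(-139411 - j{\left(m \right)} \left(-192 - 98\right)\right) - -351303 = \left(-139411 - \sqrt{2} \sqrt{-12} \left(-192 - 98\right)\right) - -351303 = \left(-139411 - \sqrt{2} \cdot 2 i \sqrt{3} \left(-290\right)\right) + 351303 = \left(-139411 - 2 i \sqrt{6} \left(-290\right)\right) + 351303 = \left(-139411 - - 580 i \sqrt{6}\right) + 351303 = \left(-139411 + 580 i \sqrt{6}\right) + 351303 = 211892 + 580 i \sqrt{6}$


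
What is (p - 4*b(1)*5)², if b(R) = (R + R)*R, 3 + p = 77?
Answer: 1156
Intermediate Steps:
p = 74 (p = -3 + 77 = 74)
b(R) = 2*R² (b(R) = (2*R)*R = 2*R²)
(p - 4*b(1)*5)² = (74 - 8*1²*5)² = (74 - 8*5)² = (74 - 40)² = 34² = 1156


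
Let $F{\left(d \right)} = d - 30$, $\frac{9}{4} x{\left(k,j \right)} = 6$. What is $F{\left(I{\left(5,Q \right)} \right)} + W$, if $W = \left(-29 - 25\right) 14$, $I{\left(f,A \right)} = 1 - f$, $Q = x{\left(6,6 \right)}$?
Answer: $-790$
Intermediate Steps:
$x{\left(k,j \right)} = \frac{8}{3}$ ($x{\left(k,j \right)} = \frac{4}{9} \cdot 6 = \frac{8}{3}$)
$Q = \frac{8}{3} \approx 2.6667$
$W = -756$ ($W = \left(-54\right) 14 = -756$)
$F{\left(d \right)} = -30 + d$
$F{\left(I{\left(5,Q \right)} \right)} + W = \left(-30 + \left(1 - 5\right)\right) - 756 = \left(-30 - 4\right) - 756 = -34 - 756 = -790$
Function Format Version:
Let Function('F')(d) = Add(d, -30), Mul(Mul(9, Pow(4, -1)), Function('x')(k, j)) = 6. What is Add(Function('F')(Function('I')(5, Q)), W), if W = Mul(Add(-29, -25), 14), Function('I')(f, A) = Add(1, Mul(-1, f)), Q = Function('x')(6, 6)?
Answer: -790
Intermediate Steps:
Function('x')(k, j) = Rational(8, 3) (Function('x')(k, j) = Mul(Rational(4, 9), 6) = Rational(8, 3))
Q = Rational(8, 3) ≈ 2.6667
W = -756 (W = Mul(-54, 14) = -756)
Function('F')(d) = Add(-30, d)
Add(Function('F')(Function('I')(5, Q)), W) = Add(Add(-30, Add(1, Mul(-1, 5))), -756) = Add(Add(-30, Add(1, -5)), -756) = Add(Add(-30, -4), -756) = Add(-34, -756) = -790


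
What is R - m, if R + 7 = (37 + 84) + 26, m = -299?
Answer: 439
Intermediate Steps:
R = 140 (R = -7 + ((37 + 84) + 26) = -7 + (121 + 26) = -7 + 147 = 140)
R - m = 140 - 1*(-299) = 140 + 299 = 439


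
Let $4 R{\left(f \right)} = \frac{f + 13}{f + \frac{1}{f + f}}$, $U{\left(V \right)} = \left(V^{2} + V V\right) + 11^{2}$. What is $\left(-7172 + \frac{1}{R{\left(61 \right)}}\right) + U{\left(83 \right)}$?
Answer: $\frac{15190282}{2257} \approx 6730.3$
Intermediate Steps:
$U{\left(V \right)} = 121 + 2 V^{2}$ ($U{\left(V \right)} = \left(V^{2} + V^{2}\right) + 121 = 2 V^{2} + 121 = 121 + 2 V^{2}$)
$R{\left(f \right)} = \frac{13 + f}{4 \left(f + \frac{1}{2 f}\right)}$ ($R{\left(f \right)} = \frac{\left(f + 13\right) \frac{1}{f + \frac{1}{f + f}}}{4} = \frac{\left(13 + f\right) \frac{1}{f + \frac{1}{2 f}}}{4} = \frac{\frac{1}{f + \frac{1}{2 f}} \left(13 + f\right)}{4} = \frac{13 + f}{4 \left(f + \frac{1}{2 f}\right)}$)
$\left(-7172 + \frac{1}{R{\left(61 \right)}}\right) + U{\left(83 \right)} = \left(-7172 + \frac{1}{\frac{1}{2} \cdot 61 \frac{1}{1 + 2 \cdot 61^{2}} \left(13 + 61\right)}\right) + \left(121 + 2 \cdot 83^{2}\right) = \left(-7172 + \frac{1}{\frac{1}{2} \cdot 61 \frac{1}{1 + 2 \cdot 3721} \cdot 74}\right) + \left(121 + 2 \cdot 6889\right) = \left(-7172 + \frac{1}{\frac{1}{2} \cdot 61 \frac{1}{1 + 7442} \cdot 74}\right) + \left(121 + 13778\right) = \left(-7172 + \frac{1}{\frac{1}{2} \cdot 61 \cdot \frac{1}{7443} \cdot 74}\right) + 13899 = \left(-7172 + \frac{1}{\frac{2257}{7443}}\right) + 13899 = \left(-7172 + \frac{7443}{2257}\right) + 13899 = - \frac{16179761}{2257} + 13899 = \frac{15190282}{2257}$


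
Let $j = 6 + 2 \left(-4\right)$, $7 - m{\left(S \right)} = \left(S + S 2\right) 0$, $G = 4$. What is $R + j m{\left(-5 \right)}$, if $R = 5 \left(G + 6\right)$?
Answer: $36$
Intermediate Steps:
$m{\left(S \right)} = 7$ ($m{\left(S \right)} = 7 - \left(S + S 2\right) 0 = 7 - \left(S + 2 S\right) 0 = 7 - 3 S 0 = 7 - 0 = 7 + 0 = 7$)
$j = -2$ ($j = 6 - 8 = -2$)
$R = 50$ ($R = 5 \left(4 + 6\right) = 5 \cdot 10 = 50$)
$R + j m{\left(-5 \right)} = 50 - 14 = 36$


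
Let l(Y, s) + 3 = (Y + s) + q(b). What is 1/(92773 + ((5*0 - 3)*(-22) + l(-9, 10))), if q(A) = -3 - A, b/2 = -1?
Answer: 1/92836 ≈ 1.0772e-5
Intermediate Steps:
b = -2 (b = 2*(-1) = -2)
l(Y, s) = -4 + Y + s (l(Y, s) = -3 + ((Y + s) + (-3 - 1*(-2))) = -3 + ((Y + s) + (-3 + 2)) = -3 + ((Y + s) - 1) = -3 + (-1 + Y + s) = -4 + Y + s)
1/(92773 + ((5*0 - 3)*(-22) + l(-9, 10))) = 1/(92773 + ((5*0 - 3)*(-22) + (-4 - 9 + 10))) = 1/(92773 + ((0 - 3)*(-22) - 3)) = 1/(92773 + (-3*(-22) - 3)) = 1/(92773 + (66 - 3)) = 1/(92773 + 63) = 1/92836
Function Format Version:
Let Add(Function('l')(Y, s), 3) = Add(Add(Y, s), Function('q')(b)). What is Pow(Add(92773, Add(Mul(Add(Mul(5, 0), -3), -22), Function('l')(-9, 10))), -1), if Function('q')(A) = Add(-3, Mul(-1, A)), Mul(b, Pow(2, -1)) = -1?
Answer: Rational(1, 92836) ≈ 1.0772e-5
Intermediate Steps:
b = -2 (b = Mul(2, -1) = -2)
Function('l')(Y, s) = Add(-4, Y, s) (Function('l')(Y, s) = Add(-3, Add(Add(Y, s), Add(-3, Mul(-1, -2)))) = Add(-3, Add(Add(Y, s), Add(-3, 2))) = Add(-3, Add(Add(Y, s), -1)) = Add(-3, Add(-1, Y, s)) = Add(-4, Y, s))
Pow(Add(92773, Add(Mul(Add(Mul(5, 0), -3), -22), Function('l')(-9, 10))), -1) = Pow(Add(92773, Add(Mul(Add(Mul(5, 0), -3), -22), Add(-4, -9, 10))), -1) = Pow(Add(92773, Add(Mul(Add(0, -3), -22), -3)), -1) = Pow(Add(92773, Add(Mul(-3, -22), -3)), -1) = Pow(Add(92773, Add(66, -3)), -1) = Pow(Add(92773, 63), -1) = Pow(92836, -1) = Rational(1, 92836)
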